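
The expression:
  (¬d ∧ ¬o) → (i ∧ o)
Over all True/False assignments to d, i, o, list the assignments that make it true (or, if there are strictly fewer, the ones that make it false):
is false only for:
  d=False, i=False, o=False;
  d=False, i=True, o=False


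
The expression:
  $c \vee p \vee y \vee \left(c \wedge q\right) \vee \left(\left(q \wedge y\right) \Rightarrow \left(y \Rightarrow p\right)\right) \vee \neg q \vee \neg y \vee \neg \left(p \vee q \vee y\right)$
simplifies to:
$\text{True}$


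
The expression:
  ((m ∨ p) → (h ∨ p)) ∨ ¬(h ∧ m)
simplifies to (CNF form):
True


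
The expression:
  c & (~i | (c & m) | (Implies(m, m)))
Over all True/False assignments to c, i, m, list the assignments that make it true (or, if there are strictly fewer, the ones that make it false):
is true only for:
  c=True, i=False, m=False;
  c=True, i=False, m=True;
  c=True, i=True, m=False;
  c=True, i=True, m=True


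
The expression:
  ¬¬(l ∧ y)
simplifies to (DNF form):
l ∧ y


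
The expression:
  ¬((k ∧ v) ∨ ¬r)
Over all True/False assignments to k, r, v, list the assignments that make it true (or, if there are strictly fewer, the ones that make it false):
is true only for:
  k=False, r=True, v=False;
  k=False, r=True, v=True;
  k=True, r=True, v=False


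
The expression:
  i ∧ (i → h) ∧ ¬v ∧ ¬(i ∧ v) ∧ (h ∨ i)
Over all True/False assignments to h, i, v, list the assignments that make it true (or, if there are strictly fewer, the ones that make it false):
is true only for:
  h=True, i=True, v=False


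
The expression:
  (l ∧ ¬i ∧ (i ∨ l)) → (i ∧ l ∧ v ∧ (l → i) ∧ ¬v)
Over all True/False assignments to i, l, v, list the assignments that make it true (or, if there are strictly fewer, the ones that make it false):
is false only for:
  i=False, l=True, v=False;
  i=False, l=True, v=True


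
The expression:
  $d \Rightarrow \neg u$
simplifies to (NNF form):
$\neg d \vee \neg u$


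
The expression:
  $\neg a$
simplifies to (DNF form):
$\neg a$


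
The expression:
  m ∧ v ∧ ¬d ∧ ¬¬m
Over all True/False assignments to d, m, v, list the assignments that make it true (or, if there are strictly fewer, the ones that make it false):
is true only for:
  d=False, m=True, v=True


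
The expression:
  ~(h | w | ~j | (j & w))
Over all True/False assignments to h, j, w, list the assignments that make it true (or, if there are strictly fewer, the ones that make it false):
is true only for:
  h=False, j=True, w=False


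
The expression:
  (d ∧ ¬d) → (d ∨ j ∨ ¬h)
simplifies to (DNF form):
True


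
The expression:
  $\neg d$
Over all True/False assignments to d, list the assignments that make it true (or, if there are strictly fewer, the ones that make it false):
is true only for:
  d=False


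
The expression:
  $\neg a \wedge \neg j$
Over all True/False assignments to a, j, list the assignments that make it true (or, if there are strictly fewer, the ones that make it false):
is true only for:
  a=False, j=False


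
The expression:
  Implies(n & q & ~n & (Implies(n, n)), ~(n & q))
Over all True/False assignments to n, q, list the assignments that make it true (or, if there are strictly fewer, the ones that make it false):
is always true.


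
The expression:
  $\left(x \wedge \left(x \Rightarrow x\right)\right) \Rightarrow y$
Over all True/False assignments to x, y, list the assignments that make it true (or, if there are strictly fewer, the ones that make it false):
is false only for:
  x=True, y=False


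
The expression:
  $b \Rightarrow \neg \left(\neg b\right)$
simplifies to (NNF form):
$\text{True}$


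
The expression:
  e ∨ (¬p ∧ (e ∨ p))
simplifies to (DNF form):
e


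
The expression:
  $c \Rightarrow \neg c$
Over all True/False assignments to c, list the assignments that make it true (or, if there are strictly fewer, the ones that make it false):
is true only for:
  c=False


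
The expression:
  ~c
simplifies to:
~c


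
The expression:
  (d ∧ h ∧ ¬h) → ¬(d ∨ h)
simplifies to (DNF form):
True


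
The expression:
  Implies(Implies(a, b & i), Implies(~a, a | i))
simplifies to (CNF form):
a | i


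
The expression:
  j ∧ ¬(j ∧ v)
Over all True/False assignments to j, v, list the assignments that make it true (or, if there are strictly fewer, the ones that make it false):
is true only for:
  j=True, v=False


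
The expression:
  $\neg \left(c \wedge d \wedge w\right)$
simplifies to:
$\neg c \vee \neg d \vee \neg w$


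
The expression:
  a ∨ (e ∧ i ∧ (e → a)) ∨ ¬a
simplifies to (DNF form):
True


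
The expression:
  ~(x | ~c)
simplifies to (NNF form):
c & ~x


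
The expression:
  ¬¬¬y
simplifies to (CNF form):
¬y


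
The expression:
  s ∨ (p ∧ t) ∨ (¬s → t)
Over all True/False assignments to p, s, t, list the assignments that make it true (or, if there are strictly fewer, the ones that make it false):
is false only for:
  p=False, s=False, t=False;
  p=True, s=False, t=False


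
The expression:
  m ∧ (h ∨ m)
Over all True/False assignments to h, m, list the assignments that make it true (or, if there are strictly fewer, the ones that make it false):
is true only for:
  h=False, m=True;
  h=True, m=True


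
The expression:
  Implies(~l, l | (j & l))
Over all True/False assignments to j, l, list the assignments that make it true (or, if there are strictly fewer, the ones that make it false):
is true only for:
  j=False, l=True;
  j=True, l=True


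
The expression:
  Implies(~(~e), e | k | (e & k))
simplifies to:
True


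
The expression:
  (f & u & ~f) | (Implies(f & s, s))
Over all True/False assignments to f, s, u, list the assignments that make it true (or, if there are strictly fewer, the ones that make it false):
is always true.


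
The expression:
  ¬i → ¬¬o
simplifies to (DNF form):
i ∨ o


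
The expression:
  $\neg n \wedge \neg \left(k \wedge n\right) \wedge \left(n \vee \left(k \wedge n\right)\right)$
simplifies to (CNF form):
$\text{False}$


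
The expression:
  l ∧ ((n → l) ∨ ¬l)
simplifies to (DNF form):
l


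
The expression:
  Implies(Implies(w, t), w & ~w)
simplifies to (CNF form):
w & ~t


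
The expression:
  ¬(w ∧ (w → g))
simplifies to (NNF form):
¬g ∨ ¬w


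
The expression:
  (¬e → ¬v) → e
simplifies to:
e ∨ v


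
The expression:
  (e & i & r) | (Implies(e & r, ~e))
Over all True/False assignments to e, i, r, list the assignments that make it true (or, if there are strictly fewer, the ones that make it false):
is false only for:
  e=True, i=False, r=True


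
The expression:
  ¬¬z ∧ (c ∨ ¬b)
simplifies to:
z ∧ (c ∨ ¬b)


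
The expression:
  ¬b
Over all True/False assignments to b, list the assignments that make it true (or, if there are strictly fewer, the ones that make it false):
is true only for:
  b=False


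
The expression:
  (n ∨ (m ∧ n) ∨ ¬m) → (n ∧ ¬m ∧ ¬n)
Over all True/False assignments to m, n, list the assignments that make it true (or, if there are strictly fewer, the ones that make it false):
is true only for:
  m=True, n=False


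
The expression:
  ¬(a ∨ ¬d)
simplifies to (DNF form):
d ∧ ¬a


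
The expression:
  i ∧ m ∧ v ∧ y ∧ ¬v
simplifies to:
False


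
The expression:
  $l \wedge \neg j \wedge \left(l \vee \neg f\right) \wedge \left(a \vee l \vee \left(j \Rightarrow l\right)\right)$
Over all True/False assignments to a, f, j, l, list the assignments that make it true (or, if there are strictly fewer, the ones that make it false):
is true only for:
  a=False, f=False, j=False, l=True;
  a=False, f=True, j=False, l=True;
  a=True, f=False, j=False, l=True;
  a=True, f=True, j=False, l=True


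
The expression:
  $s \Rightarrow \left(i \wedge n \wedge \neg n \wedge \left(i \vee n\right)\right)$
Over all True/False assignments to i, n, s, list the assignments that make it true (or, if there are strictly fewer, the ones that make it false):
is true only for:
  i=False, n=False, s=False;
  i=False, n=True, s=False;
  i=True, n=False, s=False;
  i=True, n=True, s=False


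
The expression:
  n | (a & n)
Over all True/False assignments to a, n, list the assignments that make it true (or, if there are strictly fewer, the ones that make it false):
is true only for:
  a=False, n=True;
  a=True, n=True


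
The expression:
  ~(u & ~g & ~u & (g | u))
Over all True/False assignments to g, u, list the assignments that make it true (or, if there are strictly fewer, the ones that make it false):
is always true.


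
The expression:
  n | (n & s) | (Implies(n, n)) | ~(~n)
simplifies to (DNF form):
True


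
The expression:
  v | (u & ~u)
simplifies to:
v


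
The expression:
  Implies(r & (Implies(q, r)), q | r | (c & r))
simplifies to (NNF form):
True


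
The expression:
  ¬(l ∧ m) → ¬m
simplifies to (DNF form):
l ∨ ¬m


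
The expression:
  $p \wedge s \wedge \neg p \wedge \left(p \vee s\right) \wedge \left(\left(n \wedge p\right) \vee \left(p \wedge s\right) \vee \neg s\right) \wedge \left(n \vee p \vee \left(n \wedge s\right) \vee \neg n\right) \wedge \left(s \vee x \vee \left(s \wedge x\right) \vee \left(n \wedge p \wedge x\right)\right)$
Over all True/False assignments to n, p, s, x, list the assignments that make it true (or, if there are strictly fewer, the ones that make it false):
is never true.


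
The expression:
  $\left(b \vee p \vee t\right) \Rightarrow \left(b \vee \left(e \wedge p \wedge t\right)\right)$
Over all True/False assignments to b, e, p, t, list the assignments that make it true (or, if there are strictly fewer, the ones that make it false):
is false only for:
  b=False, e=False, p=False, t=True;
  b=False, e=False, p=True, t=False;
  b=False, e=False, p=True, t=True;
  b=False, e=True, p=False, t=True;
  b=False, e=True, p=True, t=False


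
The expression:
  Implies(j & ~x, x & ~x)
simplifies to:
x | ~j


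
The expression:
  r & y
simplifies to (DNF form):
r & y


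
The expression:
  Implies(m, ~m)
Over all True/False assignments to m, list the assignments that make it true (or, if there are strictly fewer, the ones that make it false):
is true only for:
  m=False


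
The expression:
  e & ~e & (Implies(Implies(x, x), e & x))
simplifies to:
False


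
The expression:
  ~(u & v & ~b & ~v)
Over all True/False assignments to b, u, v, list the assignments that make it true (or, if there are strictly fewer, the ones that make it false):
is always true.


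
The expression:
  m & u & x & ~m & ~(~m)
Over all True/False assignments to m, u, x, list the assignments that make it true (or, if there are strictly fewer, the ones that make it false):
is never true.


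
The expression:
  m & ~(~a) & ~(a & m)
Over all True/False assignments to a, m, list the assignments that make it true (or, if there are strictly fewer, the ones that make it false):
is never true.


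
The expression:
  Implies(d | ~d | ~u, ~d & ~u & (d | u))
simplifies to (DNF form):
False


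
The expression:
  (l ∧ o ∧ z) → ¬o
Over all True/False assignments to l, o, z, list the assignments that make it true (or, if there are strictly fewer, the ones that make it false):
is false only for:
  l=True, o=True, z=True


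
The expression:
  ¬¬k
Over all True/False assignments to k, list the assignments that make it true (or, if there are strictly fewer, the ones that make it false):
is true only for:
  k=True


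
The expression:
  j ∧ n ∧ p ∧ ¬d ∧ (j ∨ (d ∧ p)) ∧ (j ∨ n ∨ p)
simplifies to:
j ∧ n ∧ p ∧ ¬d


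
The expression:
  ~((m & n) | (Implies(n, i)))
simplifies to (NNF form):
n & ~i & ~m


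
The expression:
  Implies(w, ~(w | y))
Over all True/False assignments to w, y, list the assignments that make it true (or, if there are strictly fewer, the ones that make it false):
is true only for:
  w=False, y=False;
  w=False, y=True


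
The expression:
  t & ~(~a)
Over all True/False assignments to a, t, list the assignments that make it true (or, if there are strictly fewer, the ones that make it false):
is true only for:
  a=True, t=True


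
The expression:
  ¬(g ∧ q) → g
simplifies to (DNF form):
g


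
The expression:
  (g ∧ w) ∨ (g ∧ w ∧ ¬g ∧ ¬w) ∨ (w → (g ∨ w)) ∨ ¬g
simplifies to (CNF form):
True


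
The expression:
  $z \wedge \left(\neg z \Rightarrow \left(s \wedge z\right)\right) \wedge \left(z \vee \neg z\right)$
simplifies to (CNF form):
$z$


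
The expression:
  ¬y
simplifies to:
¬y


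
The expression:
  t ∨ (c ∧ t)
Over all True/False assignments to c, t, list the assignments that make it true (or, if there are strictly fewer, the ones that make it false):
is true only for:
  c=False, t=True;
  c=True, t=True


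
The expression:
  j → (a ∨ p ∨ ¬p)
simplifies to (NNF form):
True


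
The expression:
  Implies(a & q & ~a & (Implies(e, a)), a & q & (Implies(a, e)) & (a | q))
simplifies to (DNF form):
True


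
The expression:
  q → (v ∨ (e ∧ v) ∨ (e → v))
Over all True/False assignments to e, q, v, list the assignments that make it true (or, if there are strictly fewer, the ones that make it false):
is false only for:
  e=True, q=True, v=False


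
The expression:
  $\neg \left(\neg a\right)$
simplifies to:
$a$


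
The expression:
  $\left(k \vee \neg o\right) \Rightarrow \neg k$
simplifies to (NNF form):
$\neg k$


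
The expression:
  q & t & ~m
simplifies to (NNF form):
q & t & ~m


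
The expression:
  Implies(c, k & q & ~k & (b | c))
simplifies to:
~c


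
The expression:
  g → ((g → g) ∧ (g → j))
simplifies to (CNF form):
j ∨ ¬g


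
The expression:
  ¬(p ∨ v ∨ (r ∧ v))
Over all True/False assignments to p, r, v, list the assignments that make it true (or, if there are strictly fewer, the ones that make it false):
is true only for:
  p=False, r=False, v=False;
  p=False, r=True, v=False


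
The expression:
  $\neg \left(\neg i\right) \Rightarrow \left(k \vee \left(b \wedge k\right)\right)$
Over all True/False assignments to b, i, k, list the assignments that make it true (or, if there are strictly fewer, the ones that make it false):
is false only for:
  b=False, i=True, k=False;
  b=True, i=True, k=False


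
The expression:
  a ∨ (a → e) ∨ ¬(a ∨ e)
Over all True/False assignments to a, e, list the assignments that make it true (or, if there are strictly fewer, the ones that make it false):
is always true.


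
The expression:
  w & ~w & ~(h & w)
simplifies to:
False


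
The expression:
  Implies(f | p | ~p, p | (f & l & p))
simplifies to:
p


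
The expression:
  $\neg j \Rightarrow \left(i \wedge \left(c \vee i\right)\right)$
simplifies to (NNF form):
$i \vee j$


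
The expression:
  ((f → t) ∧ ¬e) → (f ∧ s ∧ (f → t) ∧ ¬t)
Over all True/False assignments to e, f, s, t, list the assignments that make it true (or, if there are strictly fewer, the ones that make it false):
is false only for:
  e=False, f=False, s=False, t=False;
  e=False, f=False, s=False, t=True;
  e=False, f=False, s=True, t=False;
  e=False, f=False, s=True, t=True;
  e=False, f=True, s=False, t=True;
  e=False, f=True, s=True, t=True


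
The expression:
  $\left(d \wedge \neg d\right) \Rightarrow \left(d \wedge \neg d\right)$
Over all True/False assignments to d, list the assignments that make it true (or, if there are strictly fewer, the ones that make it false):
is always true.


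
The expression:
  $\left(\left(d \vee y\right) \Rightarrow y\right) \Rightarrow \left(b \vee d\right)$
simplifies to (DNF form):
$b \vee d$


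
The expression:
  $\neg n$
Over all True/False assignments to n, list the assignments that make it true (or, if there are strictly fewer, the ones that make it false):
is true only for:
  n=False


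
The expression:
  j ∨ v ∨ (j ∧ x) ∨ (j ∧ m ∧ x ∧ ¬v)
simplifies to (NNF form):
j ∨ v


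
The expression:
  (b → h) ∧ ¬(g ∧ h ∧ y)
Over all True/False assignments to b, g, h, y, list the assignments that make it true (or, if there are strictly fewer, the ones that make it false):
is false only for:
  b=False, g=True, h=True, y=True;
  b=True, g=False, h=False, y=False;
  b=True, g=False, h=False, y=True;
  b=True, g=True, h=False, y=False;
  b=True, g=True, h=False, y=True;
  b=True, g=True, h=True, y=True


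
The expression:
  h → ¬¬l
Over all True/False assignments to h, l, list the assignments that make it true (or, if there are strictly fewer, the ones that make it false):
is false only for:
  h=True, l=False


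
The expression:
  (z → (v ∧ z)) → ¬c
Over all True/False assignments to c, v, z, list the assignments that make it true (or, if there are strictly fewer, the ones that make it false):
is false only for:
  c=True, v=False, z=False;
  c=True, v=True, z=False;
  c=True, v=True, z=True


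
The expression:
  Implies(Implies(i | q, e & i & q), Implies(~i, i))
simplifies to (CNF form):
i | q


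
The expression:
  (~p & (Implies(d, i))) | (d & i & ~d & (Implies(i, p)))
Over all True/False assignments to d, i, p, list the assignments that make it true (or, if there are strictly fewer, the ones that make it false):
is true only for:
  d=False, i=False, p=False;
  d=False, i=True, p=False;
  d=True, i=True, p=False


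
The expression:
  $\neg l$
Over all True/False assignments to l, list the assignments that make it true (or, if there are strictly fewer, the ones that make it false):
is true only for:
  l=False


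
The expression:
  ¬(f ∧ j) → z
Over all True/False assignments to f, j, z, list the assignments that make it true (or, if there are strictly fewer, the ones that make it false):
is false only for:
  f=False, j=False, z=False;
  f=False, j=True, z=False;
  f=True, j=False, z=False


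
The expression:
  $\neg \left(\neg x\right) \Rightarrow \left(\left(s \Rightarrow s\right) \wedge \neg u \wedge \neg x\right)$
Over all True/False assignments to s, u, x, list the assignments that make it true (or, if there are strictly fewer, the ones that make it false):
is true only for:
  s=False, u=False, x=False;
  s=False, u=True, x=False;
  s=True, u=False, x=False;
  s=True, u=True, x=False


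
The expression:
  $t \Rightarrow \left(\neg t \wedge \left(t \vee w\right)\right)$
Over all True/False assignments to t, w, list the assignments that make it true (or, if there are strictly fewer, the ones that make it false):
is true only for:
  t=False, w=False;
  t=False, w=True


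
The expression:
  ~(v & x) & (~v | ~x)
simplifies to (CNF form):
~v | ~x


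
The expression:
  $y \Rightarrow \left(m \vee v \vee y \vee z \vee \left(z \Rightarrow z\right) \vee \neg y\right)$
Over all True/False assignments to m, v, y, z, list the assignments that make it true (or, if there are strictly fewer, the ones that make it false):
is always true.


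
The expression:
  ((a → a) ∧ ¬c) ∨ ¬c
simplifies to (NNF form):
¬c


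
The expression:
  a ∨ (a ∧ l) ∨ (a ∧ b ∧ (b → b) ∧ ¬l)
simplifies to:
a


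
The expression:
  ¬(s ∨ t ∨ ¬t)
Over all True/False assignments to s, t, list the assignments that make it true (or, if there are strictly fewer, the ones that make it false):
is never true.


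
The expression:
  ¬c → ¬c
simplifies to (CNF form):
True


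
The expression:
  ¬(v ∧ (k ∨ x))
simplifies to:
(¬k ∧ ¬x) ∨ ¬v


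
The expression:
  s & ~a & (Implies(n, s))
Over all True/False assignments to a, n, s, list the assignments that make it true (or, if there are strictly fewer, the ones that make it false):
is true only for:
  a=False, n=False, s=True;
  a=False, n=True, s=True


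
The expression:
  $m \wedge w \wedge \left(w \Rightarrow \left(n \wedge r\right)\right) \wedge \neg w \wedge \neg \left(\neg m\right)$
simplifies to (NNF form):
$\text{False}$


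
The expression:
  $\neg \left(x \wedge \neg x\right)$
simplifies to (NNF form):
$\text{True}$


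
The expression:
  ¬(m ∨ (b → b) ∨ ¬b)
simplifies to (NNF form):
False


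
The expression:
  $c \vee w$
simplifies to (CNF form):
$c \vee w$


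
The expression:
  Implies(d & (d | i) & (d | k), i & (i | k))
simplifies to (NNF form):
i | ~d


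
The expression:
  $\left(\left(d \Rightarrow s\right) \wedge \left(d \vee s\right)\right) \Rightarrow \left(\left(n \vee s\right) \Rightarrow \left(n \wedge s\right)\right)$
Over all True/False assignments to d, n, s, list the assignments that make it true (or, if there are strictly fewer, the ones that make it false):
is false only for:
  d=False, n=False, s=True;
  d=True, n=False, s=True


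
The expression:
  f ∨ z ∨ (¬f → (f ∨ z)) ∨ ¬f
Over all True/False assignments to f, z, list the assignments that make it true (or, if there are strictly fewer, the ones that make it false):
is always true.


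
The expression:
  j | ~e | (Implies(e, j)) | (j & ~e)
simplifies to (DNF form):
j | ~e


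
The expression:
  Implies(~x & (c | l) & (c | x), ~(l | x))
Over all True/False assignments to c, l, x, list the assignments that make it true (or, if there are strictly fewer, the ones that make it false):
is false only for:
  c=True, l=True, x=False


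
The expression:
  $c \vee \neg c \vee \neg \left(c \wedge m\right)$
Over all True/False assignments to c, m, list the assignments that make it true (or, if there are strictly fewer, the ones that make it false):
is always true.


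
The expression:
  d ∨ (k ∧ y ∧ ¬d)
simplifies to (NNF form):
d ∨ (k ∧ y)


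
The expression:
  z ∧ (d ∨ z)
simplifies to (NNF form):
z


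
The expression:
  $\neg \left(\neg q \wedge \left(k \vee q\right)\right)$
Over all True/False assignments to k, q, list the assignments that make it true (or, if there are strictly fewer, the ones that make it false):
is false only for:
  k=True, q=False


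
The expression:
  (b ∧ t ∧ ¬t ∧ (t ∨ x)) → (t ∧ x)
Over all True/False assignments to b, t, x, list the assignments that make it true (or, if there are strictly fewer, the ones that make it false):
is always true.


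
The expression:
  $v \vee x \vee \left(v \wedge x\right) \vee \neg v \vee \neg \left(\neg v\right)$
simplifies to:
$\text{True}$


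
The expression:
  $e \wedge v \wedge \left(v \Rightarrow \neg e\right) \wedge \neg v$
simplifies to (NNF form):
$\text{False}$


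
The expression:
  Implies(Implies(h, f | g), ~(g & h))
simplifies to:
~g | ~h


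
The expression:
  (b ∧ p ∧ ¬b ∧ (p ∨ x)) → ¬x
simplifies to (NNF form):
True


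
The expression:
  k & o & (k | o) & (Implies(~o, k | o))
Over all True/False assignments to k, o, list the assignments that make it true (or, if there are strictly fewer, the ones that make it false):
is true only for:
  k=True, o=True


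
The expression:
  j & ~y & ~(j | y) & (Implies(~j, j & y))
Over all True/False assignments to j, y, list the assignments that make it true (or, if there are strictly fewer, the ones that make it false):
is never true.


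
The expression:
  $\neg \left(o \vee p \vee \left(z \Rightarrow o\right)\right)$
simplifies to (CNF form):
$z \wedge \neg o \wedge \neg p$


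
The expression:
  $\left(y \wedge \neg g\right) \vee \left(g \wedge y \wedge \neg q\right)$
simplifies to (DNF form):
$\left(y \wedge \neg g\right) \vee \left(y \wedge \neg q\right)$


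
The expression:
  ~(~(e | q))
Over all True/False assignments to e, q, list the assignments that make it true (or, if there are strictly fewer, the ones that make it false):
is false only for:
  e=False, q=False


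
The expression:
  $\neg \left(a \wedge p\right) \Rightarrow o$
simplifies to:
$o \vee \left(a \wedge p\right)$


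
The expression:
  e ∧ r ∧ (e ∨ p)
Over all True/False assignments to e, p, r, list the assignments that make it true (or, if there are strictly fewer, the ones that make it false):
is true only for:
  e=True, p=False, r=True;
  e=True, p=True, r=True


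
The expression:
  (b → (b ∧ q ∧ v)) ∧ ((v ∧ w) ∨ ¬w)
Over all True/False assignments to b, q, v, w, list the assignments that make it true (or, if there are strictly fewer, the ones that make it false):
is true only for:
  b=False, q=False, v=False, w=False;
  b=False, q=False, v=True, w=False;
  b=False, q=False, v=True, w=True;
  b=False, q=True, v=False, w=False;
  b=False, q=True, v=True, w=False;
  b=False, q=True, v=True, w=True;
  b=True, q=True, v=True, w=False;
  b=True, q=True, v=True, w=True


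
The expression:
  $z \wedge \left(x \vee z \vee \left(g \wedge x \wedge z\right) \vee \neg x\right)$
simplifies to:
$z$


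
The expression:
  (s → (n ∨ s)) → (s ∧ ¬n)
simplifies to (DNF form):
s ∧ ¬n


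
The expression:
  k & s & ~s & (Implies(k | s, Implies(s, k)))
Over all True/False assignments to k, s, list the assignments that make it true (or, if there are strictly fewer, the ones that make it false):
is never true.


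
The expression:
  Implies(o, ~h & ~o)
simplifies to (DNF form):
~o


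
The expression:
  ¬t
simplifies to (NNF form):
¬t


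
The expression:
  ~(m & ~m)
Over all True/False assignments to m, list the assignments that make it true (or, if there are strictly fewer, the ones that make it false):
is always true.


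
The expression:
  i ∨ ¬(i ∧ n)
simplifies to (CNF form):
True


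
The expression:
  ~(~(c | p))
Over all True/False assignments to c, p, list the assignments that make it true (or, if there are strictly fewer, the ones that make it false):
is false only for:
  c=False, p=False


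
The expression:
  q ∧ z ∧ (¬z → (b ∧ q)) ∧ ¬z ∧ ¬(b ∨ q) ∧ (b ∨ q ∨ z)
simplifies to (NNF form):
False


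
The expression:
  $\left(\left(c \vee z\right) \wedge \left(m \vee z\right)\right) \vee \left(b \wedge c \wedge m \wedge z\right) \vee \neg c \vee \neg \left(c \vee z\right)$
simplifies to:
$m \vee z \vee \neg c$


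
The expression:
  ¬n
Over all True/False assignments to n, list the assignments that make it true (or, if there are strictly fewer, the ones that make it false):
is true only for:
  n=False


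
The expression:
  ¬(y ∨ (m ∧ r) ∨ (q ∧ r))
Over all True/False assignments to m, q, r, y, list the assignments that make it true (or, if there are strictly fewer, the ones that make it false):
is true only for:
  m=False, q=False, r=False, y=False;
  m=False, q=False, r=True, y=False;
  m=False, q=True, r=False, y=False;
  m=True, q=False, r=False, y=False;
  m=True, q=True, r=False, y=False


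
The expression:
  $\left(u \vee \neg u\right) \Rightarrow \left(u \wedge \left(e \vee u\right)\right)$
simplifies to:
$u$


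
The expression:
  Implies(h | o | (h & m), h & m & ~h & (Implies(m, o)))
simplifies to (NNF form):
~h & ~o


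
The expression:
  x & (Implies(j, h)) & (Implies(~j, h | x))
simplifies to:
x & (h | ~j)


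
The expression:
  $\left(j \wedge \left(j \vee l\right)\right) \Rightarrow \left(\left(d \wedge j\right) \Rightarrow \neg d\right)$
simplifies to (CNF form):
$\neg d \vee \neg j$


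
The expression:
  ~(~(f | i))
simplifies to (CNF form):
f | i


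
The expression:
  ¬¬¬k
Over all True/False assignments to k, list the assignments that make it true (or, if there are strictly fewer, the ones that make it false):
is true only for:
  k=False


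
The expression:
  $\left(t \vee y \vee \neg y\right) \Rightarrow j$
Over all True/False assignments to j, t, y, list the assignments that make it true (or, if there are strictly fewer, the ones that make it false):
is true only for:
  j=True, t=False, y=False;
  j=True, t=False, y=True;
  j=True, t=True, y=False;
  j=True, t=True, y=True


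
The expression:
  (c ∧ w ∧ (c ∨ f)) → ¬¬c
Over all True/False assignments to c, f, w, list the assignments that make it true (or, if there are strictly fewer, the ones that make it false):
is always true.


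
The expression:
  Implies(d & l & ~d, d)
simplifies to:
True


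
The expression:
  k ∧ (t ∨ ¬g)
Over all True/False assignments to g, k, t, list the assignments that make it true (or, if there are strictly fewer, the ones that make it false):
is true only for:
  g=False, k=True, t=False;
  g=False, k=True, t=True;
  g=True, k=True, t=True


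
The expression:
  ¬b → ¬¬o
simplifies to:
b ∨ o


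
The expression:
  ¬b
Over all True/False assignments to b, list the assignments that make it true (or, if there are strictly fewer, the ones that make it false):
is true only for:
  b=False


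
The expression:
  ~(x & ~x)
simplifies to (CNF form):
True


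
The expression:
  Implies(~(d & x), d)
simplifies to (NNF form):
d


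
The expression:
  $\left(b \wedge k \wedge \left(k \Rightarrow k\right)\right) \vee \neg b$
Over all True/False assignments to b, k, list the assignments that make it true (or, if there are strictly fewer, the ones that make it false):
is false only for:
  b=True, k=False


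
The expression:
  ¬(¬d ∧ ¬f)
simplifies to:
d ∨ f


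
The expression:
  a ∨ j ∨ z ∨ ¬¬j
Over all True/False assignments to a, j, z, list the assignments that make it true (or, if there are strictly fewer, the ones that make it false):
is false only for:
  a=False, j=False, z=False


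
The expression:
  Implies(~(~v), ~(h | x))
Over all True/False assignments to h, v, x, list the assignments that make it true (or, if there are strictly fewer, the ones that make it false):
is false only for:
  h=False, v=True, x=True;
  h=True, v=True, x=False;
  h=True, v=True, x=True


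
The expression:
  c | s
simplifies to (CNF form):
c | s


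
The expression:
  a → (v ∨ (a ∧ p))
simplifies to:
p ∨ v ∨ ¬a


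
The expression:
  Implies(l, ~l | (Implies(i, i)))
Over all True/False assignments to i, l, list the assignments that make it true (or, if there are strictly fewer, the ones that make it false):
is always true.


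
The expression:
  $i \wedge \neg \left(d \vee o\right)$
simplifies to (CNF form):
$i \wedge \neg d \wedge \neg o$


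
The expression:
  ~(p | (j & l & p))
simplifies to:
~p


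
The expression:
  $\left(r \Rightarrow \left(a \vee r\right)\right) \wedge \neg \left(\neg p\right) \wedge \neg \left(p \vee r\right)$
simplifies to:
$\text{False}$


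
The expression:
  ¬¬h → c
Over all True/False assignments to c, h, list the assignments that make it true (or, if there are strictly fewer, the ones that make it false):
is false only for:
  c=False, h=True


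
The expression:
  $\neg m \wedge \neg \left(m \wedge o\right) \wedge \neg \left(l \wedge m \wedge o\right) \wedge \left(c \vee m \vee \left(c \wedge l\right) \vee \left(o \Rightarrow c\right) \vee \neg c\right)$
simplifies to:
$\neg m$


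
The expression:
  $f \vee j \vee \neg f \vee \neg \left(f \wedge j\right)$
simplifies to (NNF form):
$\text{True}$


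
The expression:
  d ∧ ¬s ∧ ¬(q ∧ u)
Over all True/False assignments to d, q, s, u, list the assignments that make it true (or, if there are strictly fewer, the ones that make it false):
is true only for:
  d=True, q=False, s=False, u=False;
  d=True, q=False, s=False, u=True;
  d=True, q=True, s=False, u=False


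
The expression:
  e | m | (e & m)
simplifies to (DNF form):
e | m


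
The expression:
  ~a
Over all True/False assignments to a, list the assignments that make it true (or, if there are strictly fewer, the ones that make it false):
is true only for:
  a=False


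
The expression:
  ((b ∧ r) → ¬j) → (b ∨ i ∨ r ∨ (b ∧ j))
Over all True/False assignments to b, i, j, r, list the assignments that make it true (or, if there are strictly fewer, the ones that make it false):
is false only for:
  b=False, i=False, j=False, r=False;
  b=False, i=False, j=True, r=False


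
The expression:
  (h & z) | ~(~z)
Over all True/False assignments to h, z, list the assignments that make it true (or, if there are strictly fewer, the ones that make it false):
is true only for:
  h=False, z=True;
  h=True, z=True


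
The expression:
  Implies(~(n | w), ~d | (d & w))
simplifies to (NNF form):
n | w | ~d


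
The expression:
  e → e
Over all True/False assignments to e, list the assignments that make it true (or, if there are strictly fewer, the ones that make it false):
is always true.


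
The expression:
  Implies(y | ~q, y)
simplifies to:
q | y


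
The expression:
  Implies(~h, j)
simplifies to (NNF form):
h | j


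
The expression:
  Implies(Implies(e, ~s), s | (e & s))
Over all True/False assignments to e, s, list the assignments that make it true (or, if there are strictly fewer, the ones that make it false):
is true only for:
  e=False, s=True;
  e=True, s=True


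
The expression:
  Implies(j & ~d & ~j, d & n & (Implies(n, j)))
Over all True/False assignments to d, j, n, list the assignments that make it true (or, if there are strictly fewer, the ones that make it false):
is always true.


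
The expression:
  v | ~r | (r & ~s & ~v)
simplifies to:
v | ~r | ~s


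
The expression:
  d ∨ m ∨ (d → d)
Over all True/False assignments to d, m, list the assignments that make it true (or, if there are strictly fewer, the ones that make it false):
is always true.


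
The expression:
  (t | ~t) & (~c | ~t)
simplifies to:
~c | ~t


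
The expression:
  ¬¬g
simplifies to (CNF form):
g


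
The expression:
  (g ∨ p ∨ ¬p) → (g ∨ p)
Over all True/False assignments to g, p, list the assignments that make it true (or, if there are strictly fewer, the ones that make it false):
is false only for:
  g=False, p=False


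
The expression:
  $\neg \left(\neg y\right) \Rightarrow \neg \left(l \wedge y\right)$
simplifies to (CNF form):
$\neg l \vee \neg y$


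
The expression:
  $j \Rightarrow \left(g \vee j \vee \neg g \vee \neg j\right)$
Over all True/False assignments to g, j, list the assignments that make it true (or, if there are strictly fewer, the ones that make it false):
is always true.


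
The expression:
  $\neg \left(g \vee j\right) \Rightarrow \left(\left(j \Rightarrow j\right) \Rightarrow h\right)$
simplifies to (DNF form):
$g \vee h \vee j$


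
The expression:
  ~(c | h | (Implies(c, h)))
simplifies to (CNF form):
False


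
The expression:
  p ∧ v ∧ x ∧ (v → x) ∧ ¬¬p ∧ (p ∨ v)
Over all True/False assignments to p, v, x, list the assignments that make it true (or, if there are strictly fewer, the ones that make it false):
is true only for:
  p=True, v=True, x=True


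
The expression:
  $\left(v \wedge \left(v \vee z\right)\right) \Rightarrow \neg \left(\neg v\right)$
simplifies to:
$\text{True}$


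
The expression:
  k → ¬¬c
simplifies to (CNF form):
c ∨ ¬k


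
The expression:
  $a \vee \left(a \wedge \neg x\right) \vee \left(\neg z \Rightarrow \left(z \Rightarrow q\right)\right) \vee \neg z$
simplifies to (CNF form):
$\text{True}$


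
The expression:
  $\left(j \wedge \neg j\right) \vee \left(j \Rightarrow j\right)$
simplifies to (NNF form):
$\text{True}$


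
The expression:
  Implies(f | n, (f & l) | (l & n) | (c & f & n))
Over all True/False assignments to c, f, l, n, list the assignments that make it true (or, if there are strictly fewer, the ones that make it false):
is false only for:
  c=False, f=False, l=False, n=True;
  c=False, f=True, l=False, n=False;
  c=False, f=True, l=False, n=True;
  c=True, f=False, l=False, n=True;
  c=True, f=True, l=False, n=False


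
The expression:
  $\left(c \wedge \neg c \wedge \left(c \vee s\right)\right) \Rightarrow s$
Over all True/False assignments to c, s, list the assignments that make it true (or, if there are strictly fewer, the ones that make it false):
is always true.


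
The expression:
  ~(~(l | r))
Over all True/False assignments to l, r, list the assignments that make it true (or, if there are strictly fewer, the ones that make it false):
is false only for:
  l=False, r=False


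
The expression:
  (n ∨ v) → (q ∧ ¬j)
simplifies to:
(q ∧ ¬j) ∨ (¬n ∧ ¬v)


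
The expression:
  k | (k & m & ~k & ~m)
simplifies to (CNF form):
k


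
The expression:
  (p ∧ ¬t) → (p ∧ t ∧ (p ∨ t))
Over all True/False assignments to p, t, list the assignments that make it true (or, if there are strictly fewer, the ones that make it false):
is false only for:
  p=True, t=False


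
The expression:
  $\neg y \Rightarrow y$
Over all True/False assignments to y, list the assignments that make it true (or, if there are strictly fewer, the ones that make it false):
is true only for:
  y=True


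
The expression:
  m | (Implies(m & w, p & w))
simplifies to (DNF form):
True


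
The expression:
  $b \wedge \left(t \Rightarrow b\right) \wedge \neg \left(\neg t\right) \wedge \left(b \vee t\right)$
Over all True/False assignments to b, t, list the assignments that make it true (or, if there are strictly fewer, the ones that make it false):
is true only for:
  b=True, t=True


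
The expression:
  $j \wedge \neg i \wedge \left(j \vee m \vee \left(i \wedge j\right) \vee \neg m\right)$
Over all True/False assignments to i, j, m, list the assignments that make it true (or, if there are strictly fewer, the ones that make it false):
is true only for:
  i=False, j=True, m=False;
  i=False, j=True, m=True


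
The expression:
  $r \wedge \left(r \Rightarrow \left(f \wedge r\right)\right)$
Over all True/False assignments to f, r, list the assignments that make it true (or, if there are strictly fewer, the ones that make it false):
is true only for:
  f=True, r=True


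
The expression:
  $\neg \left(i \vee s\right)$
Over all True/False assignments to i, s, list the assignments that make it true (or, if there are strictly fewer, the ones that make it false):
is true only for:
  i=False, s=False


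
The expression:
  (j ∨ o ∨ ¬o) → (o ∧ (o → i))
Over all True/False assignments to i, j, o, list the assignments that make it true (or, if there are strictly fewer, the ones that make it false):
is true only for:
  i=True, j=False, o=True;
  i=True, j=True, o=True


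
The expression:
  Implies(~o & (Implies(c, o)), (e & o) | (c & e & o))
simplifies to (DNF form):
c | o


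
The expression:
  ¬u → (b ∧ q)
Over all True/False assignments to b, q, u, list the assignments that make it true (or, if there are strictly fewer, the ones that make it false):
is false only for:
  b=False, q=False, u=False;
  b=False, q=True, u=False;
  b=True, q=False, u=False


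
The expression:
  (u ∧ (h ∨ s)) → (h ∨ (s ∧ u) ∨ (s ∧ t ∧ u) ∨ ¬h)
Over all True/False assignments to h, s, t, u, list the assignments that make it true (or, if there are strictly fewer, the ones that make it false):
is always true.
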